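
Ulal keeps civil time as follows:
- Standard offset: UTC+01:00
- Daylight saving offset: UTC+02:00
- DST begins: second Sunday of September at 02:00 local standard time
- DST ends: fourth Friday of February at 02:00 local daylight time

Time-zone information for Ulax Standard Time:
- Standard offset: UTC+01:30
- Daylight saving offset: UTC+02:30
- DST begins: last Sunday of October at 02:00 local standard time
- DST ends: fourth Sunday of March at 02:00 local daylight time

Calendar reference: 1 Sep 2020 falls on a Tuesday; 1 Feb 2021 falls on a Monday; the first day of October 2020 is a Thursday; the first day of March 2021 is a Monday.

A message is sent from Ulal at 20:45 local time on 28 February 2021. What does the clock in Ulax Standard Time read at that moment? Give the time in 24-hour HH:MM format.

1 September 2020 is a Tuesday, so the first Sunday is September 6 and the second is September 13.
1 February 2021 is a Monday, so the first Friday is February 5 and the fourth is February 26.
Daylight saving runs 13 September 2020 – 26 February 2021; 28 February 2021 is outside that window, so Ulal is on standard time at UTC+01:00.
20:45 Ulal − 1h = 19:45 UTC.
1 October 2020 is a Thursday, so Sundays fall on 4, 11, 18, 25; the last is October 25.
1 March 2021 is a Monday, so the first Sunday is March 7 and the fourth is March 28.
At the standard offset (UTC+01:30), 19:45 UTC + 1h30m = 21:15 Ulax Standard Time standard time.
Daylight saving runs 25 October 2020 – 28 March 2021; the standard-time date in Ulax Standard Time, 28 February 2021, is inside that window, so Ulax Standard Time is at UTC+02:30.
19:45 UTC + 2h30m = 22:15 Ulax Standard Time.

22:15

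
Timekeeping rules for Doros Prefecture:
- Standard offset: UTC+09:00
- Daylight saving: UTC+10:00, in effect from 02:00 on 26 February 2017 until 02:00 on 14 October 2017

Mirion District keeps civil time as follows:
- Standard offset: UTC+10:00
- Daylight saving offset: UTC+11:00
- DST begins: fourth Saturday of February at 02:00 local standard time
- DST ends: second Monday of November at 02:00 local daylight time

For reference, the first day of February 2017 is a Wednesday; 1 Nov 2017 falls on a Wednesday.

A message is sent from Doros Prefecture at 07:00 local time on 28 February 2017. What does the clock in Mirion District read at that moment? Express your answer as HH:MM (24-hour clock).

08:00

28 February 2017 lies within the daylight-saving period (26 February – 14 October), so Doros Prefecture is on daylight time, UTC+10:00.
07:00 Doros Prefecture − 10h = 21:00 UTC (rolling into the previous day, 27 February 2017).
1 February 2017 is a Wednesday, so the first Saturday is February 4 and the fourth is February 25.
1 November 2017 is a Wednesday, so the first Monday is November 6 and the second is November 13.
At the standard offset (UTC+10:00), 21:00 UTC + 10h = 07:00 Mirion District standard time (rolling into the next day, 28 February 2017).
The standard-time date in Mirion District, 28 February 2017, falls between 25 February and 13 November, so daylight saving is in effect and Mirion District is at UTC+11:00.
21:00 UTC + 11h = 08:00 Mirion District (rolling into the next day, 28 February 2017).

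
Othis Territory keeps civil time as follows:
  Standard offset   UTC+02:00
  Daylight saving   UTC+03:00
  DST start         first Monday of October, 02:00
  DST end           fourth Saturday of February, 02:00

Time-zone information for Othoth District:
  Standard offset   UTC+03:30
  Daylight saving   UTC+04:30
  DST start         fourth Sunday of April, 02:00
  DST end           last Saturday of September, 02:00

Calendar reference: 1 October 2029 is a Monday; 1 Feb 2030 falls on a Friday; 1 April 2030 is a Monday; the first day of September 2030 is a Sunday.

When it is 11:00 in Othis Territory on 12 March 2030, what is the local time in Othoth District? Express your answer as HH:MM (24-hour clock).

12:30

1 October 2029 is a Monday, so the first Monday is October 1.
1 February 2030 is a Friday, so the first Saturday is February 2 and the fourth is February 23.
12 March 2030 is outside the daylight-saving period (1 October 2029 – 23 February 2030), so Othis Territory is on standard time, UTC+02:00.
11:00 Othis Territory − 2h = 09:00 UTC.
1 April 2030 is a Monday, so the first Sunday is April 7 and the fourth is April 28.
1 September 2030 is a Sunday, so Saturdays fall on 7, 14, 21, 28; the last is September 28.
At the standard offset (UTC+03:30), 09:00 UTC + 3h30m = 12:30 Othoth District standard time.
The standard-time date in Othoth District, 12 March 2030, does not fall between 28 April and 28 September, so daylight saving is not in effect and Othoth District is at UTC+03:30.
09:00 UTC + 3h30m = 12:30 Othoth District.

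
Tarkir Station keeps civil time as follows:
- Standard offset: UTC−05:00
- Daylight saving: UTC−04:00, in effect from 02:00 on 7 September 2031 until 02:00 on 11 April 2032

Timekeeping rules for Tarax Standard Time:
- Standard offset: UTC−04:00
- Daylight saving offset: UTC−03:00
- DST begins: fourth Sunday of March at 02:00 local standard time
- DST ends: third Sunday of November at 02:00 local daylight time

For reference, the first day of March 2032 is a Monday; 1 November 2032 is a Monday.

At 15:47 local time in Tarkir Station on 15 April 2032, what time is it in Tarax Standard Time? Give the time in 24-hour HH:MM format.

17:47

Daylight saving runs 7 September 2031 – 11 April 2032; 15 April 2032 is outside that window, so Tarkir Station is on standard time at UTC−05:00.
15:47 Tarkir Station + 5h = 20:47 UTC.
1 March 2032 is a Monday, so the first Sunday is March 7 and the fourth is March 28.
1 November 2032 is a Monday, so the first Sunday is November 7 and the third is November 21.
At the standard offset (UTC−04:00), 20:47 UTC − 4h = 16:47 Tarax Standard Time standard time.
The standard-time date in Tarax Standard Time, 15 April 2032, lies within the daylight-saving period (28 March – 21 November), so Tarax Standard Time is on daylight time, UTC−03:00.
20:47 UTC − 3h = 17:47 Tarax Standard Time.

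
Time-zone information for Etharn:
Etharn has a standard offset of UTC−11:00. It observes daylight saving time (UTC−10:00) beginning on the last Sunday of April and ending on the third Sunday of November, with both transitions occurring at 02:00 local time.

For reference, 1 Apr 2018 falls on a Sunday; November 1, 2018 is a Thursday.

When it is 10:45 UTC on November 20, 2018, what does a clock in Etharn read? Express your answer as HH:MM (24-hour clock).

23:45

1 April 2018 is a Sunday, so Sundays fall on 1, 8, 15, 22, 29; the last is April 29.
1 November 2018 is a Thursday, so the first Sunday is November 4 and the third is November 18.
At the standard offset (UTC−11:00), 10:45 UTC − 11h = 23:45 Etharn standard time (rolling into the previous day, 19 November 2018).
The standard-time date in Etharn, November 19, 2018, is outside the daylight-saving period (29 April – 18 November), so Etharn is on standard time, UTC−11:00.
10:45 UTC − 11h = 23:45 local (rolling into the previous day, 19 November 2018).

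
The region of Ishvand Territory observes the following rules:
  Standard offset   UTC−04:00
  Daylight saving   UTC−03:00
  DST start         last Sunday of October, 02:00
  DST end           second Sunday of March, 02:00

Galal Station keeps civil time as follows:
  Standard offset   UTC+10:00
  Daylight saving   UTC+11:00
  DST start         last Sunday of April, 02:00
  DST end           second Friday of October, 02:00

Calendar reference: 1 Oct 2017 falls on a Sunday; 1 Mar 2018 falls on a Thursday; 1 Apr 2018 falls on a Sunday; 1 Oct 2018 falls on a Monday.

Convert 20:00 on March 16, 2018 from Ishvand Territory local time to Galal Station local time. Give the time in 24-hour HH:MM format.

1 October 2017 is a Sunday, so Sundays fall on 1, 8, 15, 22, 29; the last is October 29.
1 March 2018 is a Thursday, so the first Sunday is March 4 and the second is March 11.
March 16, 2018 does not fall between 29 October 2017 and 11 March 2018, so daylight saving is not in effect and Ishvand Territory is at UTC−04:00.
20:00 Ishvand Territory + 4h = 00:00 UTC (rolling into the next day, 17 March 2018).
1 April 2018 is a Sunday, so Sundays fall on 1, 8, 15, 22, 29; the last is April 29.
1 October 2018 is a Monday, so the first Friday is October 5 and the second is October 12.
At the standard offset (UTC+10:00), 00:00 UTC + 10h = 10:00 Galal Station standard time.
Daylight saving runs 29 April – 12 October; the standard-time date in Galal Station, March 17, 2018, is outside that window, so Galal Station is on standard time at UTC+10:00.
00:00 UTC + 10h = 10:00 Galal Station.

10:00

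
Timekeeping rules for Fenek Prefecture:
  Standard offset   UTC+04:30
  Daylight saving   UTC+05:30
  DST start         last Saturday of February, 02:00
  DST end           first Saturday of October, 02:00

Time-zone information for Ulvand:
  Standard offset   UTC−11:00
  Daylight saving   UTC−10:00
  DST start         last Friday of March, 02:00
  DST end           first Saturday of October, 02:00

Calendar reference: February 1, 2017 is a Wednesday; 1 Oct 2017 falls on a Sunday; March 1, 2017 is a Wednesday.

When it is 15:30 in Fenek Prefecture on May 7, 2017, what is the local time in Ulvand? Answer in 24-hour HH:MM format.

1 February 2017 is a Wednesday, so Saturdays fall on 4, 11, 18, 25; the last is February 25.
1 October 2017 is a Sunday, so the first Saturday is October 7.
May 7, 2017 lies within the daylight-saving period (25 February – 7 October), so Fenek Prefecture is on daylight time, UTC+05:30.
15:30 Fenek Prefecture − 5h30m = 10:00 UTC.
1 March 2017 is a Wednesday, so Fridays fall on 3, 10, 17, 24, 31; the last is March 31.
1 October 2017 is a Sunday, so the first Saturday is October 7.
At the standard offset (UTC−11:00), 10:00 UTC − 11h = 23:00 Ulvand standard time (rolling into the previous day, 6 May 2017).
Daylight saving runs 31 March – 7 October; the standard-time date in Ulvand, May 6, 2017, is inside that window, so Ulvand is at UTC−10:00.
10:00 UTC − 10h = 00:00 Ulvand.

00:00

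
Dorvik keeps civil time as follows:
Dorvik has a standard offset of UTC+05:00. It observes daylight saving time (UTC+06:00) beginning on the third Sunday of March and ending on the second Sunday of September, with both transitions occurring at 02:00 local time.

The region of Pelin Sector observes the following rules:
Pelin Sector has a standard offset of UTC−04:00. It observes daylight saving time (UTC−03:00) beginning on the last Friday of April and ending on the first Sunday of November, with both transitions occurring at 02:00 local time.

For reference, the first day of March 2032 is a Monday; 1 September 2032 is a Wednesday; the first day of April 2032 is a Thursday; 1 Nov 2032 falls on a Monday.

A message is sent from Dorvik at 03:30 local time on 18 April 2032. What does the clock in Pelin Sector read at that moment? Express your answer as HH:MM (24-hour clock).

1 March 2032 is a Monday, so the first Sunday is March 7 and the third is March 21.
1 September 2032 is a Wednesday, so the first Sunday is September 5 and the second is September 12.
18 April 2032 falls between 21 March and 12 September, so daylight saving is in effect and Dorvik is at UTC+06:00.
03:30 Dorvik − 6h = 21:30 UTC (rolling into the previous day, 17 April 2032).
1 April 2032 is a Thursday, so Fridays fall on 2, 9, 16, 23, 30; the last is April 30.
1 November 2032 is a Monday, so the first Sunday is November 7.
At the standard offset (UTC−04:00), 21:30 UTC − 4h = 17:30 Pelin Sector standard time.
The standard-time date in Pelin Sector, 17 April 2032, does not fall between 30 April and 7 November, so daylight saving is not in effect and Pelin Sector is at UTC−04:00.
21:30 UTC − 4h = 17:30 Pelin Sector.

17:30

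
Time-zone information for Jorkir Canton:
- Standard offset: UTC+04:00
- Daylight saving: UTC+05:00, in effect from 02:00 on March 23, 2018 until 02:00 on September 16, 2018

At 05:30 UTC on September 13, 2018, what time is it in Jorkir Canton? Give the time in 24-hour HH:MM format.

10:30

At the standard offset (UTC+04:00), 05:30 UTC + 4h = 09:30 Jorkir Canton standard time.
Daylight saving runs 23 March – 16 September; the standard-time date in Jorkir Canton, September 13, 2018, is inside that window, so Jorkir Canton is at UTC+05:00.
05:30 UTC + 5h = 10:30 local.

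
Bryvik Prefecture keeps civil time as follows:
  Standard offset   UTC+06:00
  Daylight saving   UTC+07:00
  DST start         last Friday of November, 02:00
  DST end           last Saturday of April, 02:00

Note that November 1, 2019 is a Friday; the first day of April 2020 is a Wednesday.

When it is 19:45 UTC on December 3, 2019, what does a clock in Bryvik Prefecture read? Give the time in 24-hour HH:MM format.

1 November 2019 is a Friday, so Fridays fall on 1, 8, 15, 22, 29; the last is November 29.
1 April 2020 is a Wednesday, so Saturdays fall on 4, 11, 18, 25; the last is April 25.
At the standard offset (UTC+06:00), 19:45 UTC + 6h = 01:45 Bryvik Prefecture standard time (rolling into the next day, 4 December 2019).
The standard-time date in Bryvik Prefecture, December 4, 2019, falls between 29 November 2019 and 25 April 2020, so daylight saving is in effect and Bryvik Prefecture is at UTC+07:00.
19:45 UTC + 7h = 02:45 local (rolling into the next day, 4 December 2019).

02:45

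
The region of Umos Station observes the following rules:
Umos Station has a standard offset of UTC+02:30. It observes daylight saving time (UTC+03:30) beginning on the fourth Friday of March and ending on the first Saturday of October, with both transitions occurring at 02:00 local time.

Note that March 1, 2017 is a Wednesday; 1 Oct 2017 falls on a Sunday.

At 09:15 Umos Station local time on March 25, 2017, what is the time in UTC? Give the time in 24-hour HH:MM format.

1 March 2017 is a Wednesday, so the first Friday is March 3 and the fourth is March 24.
1 October 2017 is a Sunday, so the first Saturday is October 7.
March 25, 2017 lies within the daylight-saving period (24 March – 7 October), so Umos Station is on daylight time, UTC+03:30.
09:15 local − 3h30m = 05:45 UTC.

05:45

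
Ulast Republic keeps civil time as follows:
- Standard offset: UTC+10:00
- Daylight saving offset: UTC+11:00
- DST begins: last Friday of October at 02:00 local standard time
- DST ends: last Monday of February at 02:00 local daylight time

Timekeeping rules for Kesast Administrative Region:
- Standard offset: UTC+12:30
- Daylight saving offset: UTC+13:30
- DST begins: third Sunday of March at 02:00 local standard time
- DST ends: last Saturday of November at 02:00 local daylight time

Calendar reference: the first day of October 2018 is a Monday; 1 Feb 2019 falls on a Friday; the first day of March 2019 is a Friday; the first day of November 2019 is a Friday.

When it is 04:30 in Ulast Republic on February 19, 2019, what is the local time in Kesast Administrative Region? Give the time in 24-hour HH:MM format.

1 October 2018 is a Monday, so Fridays fall on 5, 12, 19, 26; the last is October 26.
1 February 2019 is a Friday, so Mondays fall on 4, 11, 18, 25; the last is February 25.
Daylight saving runs 26 October 2018 – 25 February 2019; February 19, 2019 is inside that window, so Ulast Republic is at UTC+11:00.
04:30 Ulast Republic − 11h = 17:30 UTC (rolling into the previous day, 18 February 2019).
1 March 2019 is a Friday, so the first Sunday is March 3 and the third is March 17.
1 November 2019 is a Friday, so Saturdays fall on 2, 9, 16, 23, 30; the last is November 30.
At the standard offset (UTC+12:30), 17:30 UTC + 12h30m = 06:00 Kesast Administrative Region standard time (rolling into the next day, 19 February 2019).
Daylight saving runs 17 March – 30 November; the standard-time date in Kesast Administrative Region, February 19, 2019, is outside that window, so Kesast Administrative Region is on standard time at UTC+12:30.
17:30 UTC + 12h30m = 06:00 Kesast Administrative Region (rolling into the next day, 19 February 2019).

06:00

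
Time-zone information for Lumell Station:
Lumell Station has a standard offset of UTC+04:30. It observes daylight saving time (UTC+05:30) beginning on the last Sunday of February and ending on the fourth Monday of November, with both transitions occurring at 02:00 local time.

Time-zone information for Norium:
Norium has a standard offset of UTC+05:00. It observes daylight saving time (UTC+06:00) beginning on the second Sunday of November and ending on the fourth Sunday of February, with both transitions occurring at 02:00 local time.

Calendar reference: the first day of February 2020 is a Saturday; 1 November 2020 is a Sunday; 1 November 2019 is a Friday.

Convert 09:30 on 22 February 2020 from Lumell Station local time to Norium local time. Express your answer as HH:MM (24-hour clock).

1 February 2020 is a Saturday, so Sundays fall on 2, 9, 16, 23; the last is February 23.
1 November 2020 is a Sunday, so the first Monday is November 2 and the fourth is November 23.
22 February 2020 does not fall between 23 February and 23 November, so daylight saving is not in effect and Lumell Station is at UTC+04:30.
09:30 Lumell Station − 4h30m = 05:00 UTC.
1 November 2019 is a Friday, so the first Sunday is November 3 and the second is November 10.
1 February 2020 is a Saturday, so the first Sunday is February 2 and the fourth is February 23.
At the standard offset (UTC+05:00), 05:00 UTC + 5h = 10:00 Norium standard time.
The standard-time date in Norium, 22 February 2020, falls between 10 November 2019 and 23 February 2020, so daylight saving is in effect and Norium is at UTC+06:00.
05:00 UTC + 6h = 11:00 Norium.

11:00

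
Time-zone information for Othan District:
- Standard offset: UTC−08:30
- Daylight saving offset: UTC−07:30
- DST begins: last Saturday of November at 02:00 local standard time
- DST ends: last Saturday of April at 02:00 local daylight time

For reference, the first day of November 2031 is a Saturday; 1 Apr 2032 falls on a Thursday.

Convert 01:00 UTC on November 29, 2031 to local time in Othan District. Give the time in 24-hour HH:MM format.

1 November 2031 is a Saturday, so Saturdays fall on 1, 8, 15, 22, 29; the last is November 29.
1 April 2032 is a Thursday, so Saturdays fall on 3, 10, 17, 24; the last is April 24.
At the standard offset (UTC−08:30), 01:00 UTC − 8h30m = 16:30 Othan District standard time (rolling into the previous day, 28 November 2031).
Daylight saving runs 29 November 2031 – 24 April 2032; the standard-time date in Othan District, November 28, 2031, is outside that window, so Othan District is on standard time at UTC−08:30.
01:00 UTC − 8h30m = 16:30 local (rolling into the previous day, 28 November 2031).

16:30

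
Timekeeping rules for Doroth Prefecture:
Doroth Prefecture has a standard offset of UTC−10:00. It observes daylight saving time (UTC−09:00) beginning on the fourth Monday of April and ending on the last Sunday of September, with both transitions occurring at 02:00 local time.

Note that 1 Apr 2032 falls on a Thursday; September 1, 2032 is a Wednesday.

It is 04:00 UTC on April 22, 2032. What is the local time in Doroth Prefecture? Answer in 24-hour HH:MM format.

1 April 2032 is a Thursday, so the first Monday is April 5 and the fourth is April 26.
1 September 2032 is a Wednesday, so Sundays fall on 5, 12, 19, 26; the last is September 26.
At the standard offset (UTC−10:00), 04:00 UTC − 10h = 18:00 Doroth Prefecture standard time (rolling into the previous day, 21 April 2032).
Daylight saving runs 26 April – 26 September; the standard-time date in Doroth Prefecture, April 21, 2032, is outside that window, so Doroth Prefecture is on standard time at UTC−10:00.
04:00 UTC − 10h = 18:00 local (rolling into the previous day, 21 April 2032).

18:00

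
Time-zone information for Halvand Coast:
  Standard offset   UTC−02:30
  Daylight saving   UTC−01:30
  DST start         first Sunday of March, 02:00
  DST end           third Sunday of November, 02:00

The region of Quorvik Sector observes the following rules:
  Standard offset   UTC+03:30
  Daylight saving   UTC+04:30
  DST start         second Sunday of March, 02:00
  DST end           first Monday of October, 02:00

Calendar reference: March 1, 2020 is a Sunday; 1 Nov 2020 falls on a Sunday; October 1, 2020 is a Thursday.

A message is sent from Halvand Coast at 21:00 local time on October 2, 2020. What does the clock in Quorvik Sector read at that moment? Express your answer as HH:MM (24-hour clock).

1 March 2020 is a Sunday, so the first Sunday is March 1.
1 November 2020 is a Sunday, so the first Sunday is November 1 and the third is November 15.
October 2, 2020 lies within the daylight-saving period (1 March – 15 November), so Halvand Coast is on daylight time, UTC−01:30.
21:00 Halvand Coast + 1h30m = 22:30 UTC.
1 March 2020 is a Sunday, so the first Sunday is March 1 and the second is March 8.
1 October 2020 is a Thursday, so the first Monday is October 5.
At the standard offset (UTC+03:30), 22:30 UTC + 3h30m = 02:00 Quorvik Sector standard time (rolling into the next day, 3 October 2020).
Daylight saving runs 8 March – 5 October; the standard-time date in Quorvik Sector, October 3, 2020, is inside that window, so Quorvik Sector is at UTC+04:30.
22:30 UTC + 4h30m = 03:00 Quorvik Sector (rolling into the next day, 3 October 2020).

03:00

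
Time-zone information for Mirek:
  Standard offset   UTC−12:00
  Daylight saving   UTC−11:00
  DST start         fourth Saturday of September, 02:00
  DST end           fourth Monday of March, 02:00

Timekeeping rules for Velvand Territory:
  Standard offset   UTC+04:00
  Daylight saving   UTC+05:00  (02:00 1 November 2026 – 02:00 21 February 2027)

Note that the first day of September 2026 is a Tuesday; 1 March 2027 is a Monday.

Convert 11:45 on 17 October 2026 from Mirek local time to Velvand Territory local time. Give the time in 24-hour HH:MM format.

1 September 2026 is a Tuesday, so the first Saturday is September 5 and the fourth is September 26.
1 March 2027 is a Monday, so the first Monday is March 1 and the fourth is March 22.
Daylight saving runs 26 September 2026 – 22 March 2027; 17 October 2026 is inside that window, so Mirek is at UTC−11:00.
11:45 Mirek + 11h = 22:45 UTC.
At the standard offset (UTC+04:00), 22:45 UTC + 4h = 02:45 Velvand Territory standard time (rolling into the next day, 18 October 2026).
The standard-time date in Velvand Territory, 18 October 2026, is outside the daylight-saving period (1 November 2026 – 21 February 2027), so Velvand Territory is on standard time, UTC+04:00.
22:45 UTC + 4h = 02:45 Velvand Territory (rolling into the next day, 18 October 2026).

02:45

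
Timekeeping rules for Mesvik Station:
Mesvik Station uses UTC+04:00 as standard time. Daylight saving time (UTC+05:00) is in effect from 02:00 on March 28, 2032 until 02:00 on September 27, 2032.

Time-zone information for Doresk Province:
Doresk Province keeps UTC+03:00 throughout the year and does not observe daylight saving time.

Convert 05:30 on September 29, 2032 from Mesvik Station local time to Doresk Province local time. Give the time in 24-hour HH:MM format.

Daylight saving runs 28 March – 27 September; September 29, 2032 is outside that window, so Mesvik Station is on standard time at UTC+04:00.
05:30 Mesvik Station − 4h = 01:30 UTC.
Doresk Province has no daylight saving, so its offset is UTC+03:00 year-round.
01:30 UTC + 3h = 04:30 Doresk Province.

04:30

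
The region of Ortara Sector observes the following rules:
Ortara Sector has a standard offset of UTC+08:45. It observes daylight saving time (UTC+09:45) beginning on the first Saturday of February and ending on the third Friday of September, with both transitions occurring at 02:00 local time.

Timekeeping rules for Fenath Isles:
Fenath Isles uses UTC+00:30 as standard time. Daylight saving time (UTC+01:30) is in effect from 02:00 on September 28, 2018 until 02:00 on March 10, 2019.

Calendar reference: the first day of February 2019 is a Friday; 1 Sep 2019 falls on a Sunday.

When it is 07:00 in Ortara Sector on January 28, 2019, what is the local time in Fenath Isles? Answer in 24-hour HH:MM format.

1 February 2019 is a Friday, so the first Saturday is February 2.
1 September 2019 is a Sunday, so the first Friday is September 6 and the third is September 20.
Daylight saving runs 2 February – 20 September; January 28, 2019 is outside that window, so Ortara Sector is on standard time at UTC+08:45.
07:00 Ortara Sector − 8h45m = 22:15 UTC (rolling into the previous day, 27 January 2019).
At the standard offset (UTC+00:30), 22:15 UTC + 0h30m = 22:45 Fenath Isles standard time.
Daylight saving runs 28 September 2018 – 10 March 2019; the standard-time date in Fenath Isles, January 27, 2019, is inside that window, so Fenath Isles is at UTC+01:30.
22:15 UTC + 1h30m = 23:45 Fenath Isles.

23:45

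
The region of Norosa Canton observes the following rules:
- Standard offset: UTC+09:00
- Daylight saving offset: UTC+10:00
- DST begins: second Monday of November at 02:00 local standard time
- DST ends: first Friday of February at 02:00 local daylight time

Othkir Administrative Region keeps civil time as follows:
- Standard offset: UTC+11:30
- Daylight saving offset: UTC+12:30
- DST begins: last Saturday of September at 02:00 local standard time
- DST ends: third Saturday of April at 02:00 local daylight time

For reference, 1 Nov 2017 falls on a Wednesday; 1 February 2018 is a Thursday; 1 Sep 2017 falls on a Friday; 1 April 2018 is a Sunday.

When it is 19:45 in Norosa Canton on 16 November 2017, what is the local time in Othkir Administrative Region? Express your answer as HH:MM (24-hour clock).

22:15

1 November 2017 is a Wednesday, so the first Monday is November 6 and the second is November 13.
1 February 2018 is a Thursday, so the first Friday is February 2.
16 November 2017 lies within the daylight-saving period (13 November 2017 – 2 February 2018), so Norosa Canton is on daylight time, UTC+10:00.
19:45 Norosa Canton − 10h = 09:45 UTC.
1 September 2017 is a Friday, so Saturdays fall on 2, 9, 16, 23, 30; the last is September 30.
1 April 2018 is a Sunday, so the first Saturday is April 7 and the third is April 21.
At the standard offset (UTC+11:30), 09:45 UTC + 11h30m = 21:15 Othkir Administrative Region standard time.
The standard-time date in Othkir Administrative Region, 16 November 2017, lies within the daylight-saving period (30 September 2017 – 21 April 2018), so Othkir Administrative Region is on daylight time, UTC+12:30.
09:45 UTC + 12h30m = 22:15 Othkir Administrative Region.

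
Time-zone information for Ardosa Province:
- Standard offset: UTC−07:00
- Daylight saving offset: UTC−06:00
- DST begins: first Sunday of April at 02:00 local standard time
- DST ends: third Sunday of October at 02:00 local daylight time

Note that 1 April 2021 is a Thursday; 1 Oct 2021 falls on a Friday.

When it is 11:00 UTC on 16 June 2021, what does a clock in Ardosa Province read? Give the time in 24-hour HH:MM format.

1 April 2021 is a Thursday, so the first Sunday is April 4.
1 October 2021 is a Friday, so the first Sunday is October 3 and the third is October 17.
At the standard offset (UTC−07:00), 11:00 UTC − 7h = 04:00 Ardosa Province standard time.
Daylight saving runs 4 April – 17 October; the standard-time date in Ardosa Province, 16 June 2021, is inside that window, so Ardosa Province is at UTC−06:00.
11:00 UTC − 6h = 05:00 local.

05:00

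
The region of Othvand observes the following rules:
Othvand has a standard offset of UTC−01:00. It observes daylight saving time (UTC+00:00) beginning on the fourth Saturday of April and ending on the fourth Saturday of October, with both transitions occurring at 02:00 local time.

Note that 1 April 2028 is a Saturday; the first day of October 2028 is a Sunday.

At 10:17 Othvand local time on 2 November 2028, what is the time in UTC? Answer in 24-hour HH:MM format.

11:17

1 April 2028 is a Saturday, so the first Saturday is April 1 and the fourth is April 22.
1 October 2028 is a Sunday, so the first Saturday is October 7 and the fourth is October 28.
Daylight saving runs 22 April – 28 October; 2 November 2028 is outside that window, so Othvand is on standard time at UTC−01:00.
10:17 local + 1h = 11:17 UTC.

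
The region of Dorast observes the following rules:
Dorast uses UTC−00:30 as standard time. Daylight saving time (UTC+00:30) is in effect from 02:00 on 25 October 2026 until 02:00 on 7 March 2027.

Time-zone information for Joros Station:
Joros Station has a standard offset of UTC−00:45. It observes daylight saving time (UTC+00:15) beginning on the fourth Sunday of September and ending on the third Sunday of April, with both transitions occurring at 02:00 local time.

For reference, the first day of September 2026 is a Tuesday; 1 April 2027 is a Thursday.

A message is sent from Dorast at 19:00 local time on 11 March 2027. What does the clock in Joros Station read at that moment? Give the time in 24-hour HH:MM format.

19:45

11 March 2027 is outside the daylight-saving period (25 October 2026 – 7 March 2027), so Dorast is on standard time, UTC−00:30.
19:00 Dorast + 0h30m = 19:30 UTC.
1 September 2026 is a Tuesday, so the first Sunday is September 6 and the fourth is September 27.
1 April 2027 is a Thursday, so the first Sunday is April 4 and the third is April 18.
At the standard offset (UTC−00:45), 19:30 UTC − 0h45m = 18:45 Joros Station standard time.
The standard-time date in Joros Station, 11 March 2027, lies within the daylight-saving period (27 September 2026 – 18 April 2027), so Joros Station is on daylight time, UTC+00:15.
19:30 UTC + 0h15m = 19:45 Joros Station.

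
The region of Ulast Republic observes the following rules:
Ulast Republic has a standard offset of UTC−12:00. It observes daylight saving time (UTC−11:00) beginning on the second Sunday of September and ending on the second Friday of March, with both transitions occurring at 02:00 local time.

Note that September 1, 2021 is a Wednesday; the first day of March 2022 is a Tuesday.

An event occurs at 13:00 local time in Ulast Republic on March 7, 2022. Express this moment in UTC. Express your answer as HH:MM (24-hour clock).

1 September 2021 is a Wednesday, so the first Sunday is September 5 and the second is September 12.
1 March 2022 is a Tuesday, so the first Friday is March 4 and the second is March 11.
March 7, 2022 falls between 12 September 2021 and 11 March 2022, so daylight saving is in effect and Ulast Republic is at UTC−11:00.
13:00 local + 11h = 00:00 UTC (rolling into the next day, 8 March 2022).

00:00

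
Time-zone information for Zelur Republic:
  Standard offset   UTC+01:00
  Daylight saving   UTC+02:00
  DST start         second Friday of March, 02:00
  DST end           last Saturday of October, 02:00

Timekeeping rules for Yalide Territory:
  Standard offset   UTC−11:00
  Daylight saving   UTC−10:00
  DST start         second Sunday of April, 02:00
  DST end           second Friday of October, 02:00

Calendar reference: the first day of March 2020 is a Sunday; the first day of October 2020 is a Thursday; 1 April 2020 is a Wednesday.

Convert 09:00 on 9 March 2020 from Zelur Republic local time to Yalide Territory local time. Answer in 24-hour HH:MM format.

1 March 2020 is a Sunday, so the first Friday is March 6 and the second is March 13.
1 October 2020 is a Thursday, so Saturdays fall on 3, 10, 17, 24, 31; the last is October 31.
9 March 2020 does not fall between 13 March and 31 October, so daylight saving is not in effect and Zelur Republic is at UTC+01:00.
09:00 Zelur Republic − 1h = 08:00 UTC.
1 April 2020 is a Wednesday, so the first Sunday is April 5 and the second is April 12.
1 October 2020 is a Thursday, so the first Friday is October 2 and the second is October 9.
At the standard offset (UTC−11:00), 08:00 UTC − 11h = 21:00 Yalide Territory standard time (rolling into the previous day, 8 March 2020).
The standard-time date in Yalide Territory, 8 March 2020, is outside the daylight-saving period (12 April – 9 October), so Yalide Territory is on standard time, UTC−11:00.
08:00 UTC − 11h = 21:00 Yalide Territory (rolling into the previous day, 8 March 2020).

21:00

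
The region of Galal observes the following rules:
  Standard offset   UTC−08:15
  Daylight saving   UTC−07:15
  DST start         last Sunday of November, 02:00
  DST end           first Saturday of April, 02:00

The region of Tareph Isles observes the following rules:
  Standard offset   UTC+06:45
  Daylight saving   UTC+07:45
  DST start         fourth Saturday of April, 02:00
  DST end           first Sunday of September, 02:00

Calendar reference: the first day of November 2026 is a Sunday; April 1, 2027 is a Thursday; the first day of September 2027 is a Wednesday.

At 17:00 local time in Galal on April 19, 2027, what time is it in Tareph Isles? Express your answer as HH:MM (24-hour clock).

08:00

1 November 2026 is a Sunday, so Sundays fall on 1, 8, 15, 22, 29; the last is November 29.
1 April 2027 is a Thursday, so the first Saturday is April 3.
April 19, 2027 does not fall between 29 November 2026 and 3 April 2027, so daylight saving is not in effect and Galal is at UTC−08:15.
17:00 Galal + 8h15m = 01:15 UTC (rolling into the next day, 20 April 2027).
1 April 2027 is a Thursday, so the first Saturday is April 3 and the fourth is April 24.
1 September 2027 is a Wednesday, so the first Sunday is September 5.
At the standard offset (UTC+06:45), 01:15 UTC + 6h45m = 08:00 Tareph Isles standard time.
The standard-time date in Tareph Isles, April 20, 2027, is outside the daylight-saving period (24 April – 5 September), so Tareph Isles is on standard time, UTC+06:45.
01:15 UTC + 6h45m = 08:00 Tareph Isles.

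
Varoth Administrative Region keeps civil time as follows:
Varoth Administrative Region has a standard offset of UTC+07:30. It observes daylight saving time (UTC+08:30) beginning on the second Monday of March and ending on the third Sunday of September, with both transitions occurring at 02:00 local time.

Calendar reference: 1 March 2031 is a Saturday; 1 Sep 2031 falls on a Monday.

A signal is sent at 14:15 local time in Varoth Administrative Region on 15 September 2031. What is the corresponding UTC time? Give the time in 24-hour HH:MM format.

05:45

1 March 2031 is a Saturday, so the first Monday is March 3 and the second is March 10.
1 September 2031 is a Monday, so the first Sunday is September 7 and the third is September 21.
15 September 2031 falls between 10 March and 21 September, so daylight saving is in effect and Varoth Administrative Region is at UTC+08:30.
14:15 local − 8h30m = 05:45 UTC.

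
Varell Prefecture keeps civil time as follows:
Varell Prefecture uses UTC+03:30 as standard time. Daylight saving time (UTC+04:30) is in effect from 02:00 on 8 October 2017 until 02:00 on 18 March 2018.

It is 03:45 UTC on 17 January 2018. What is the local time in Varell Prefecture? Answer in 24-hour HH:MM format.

At the standard offset (UTC+03:30), 03:45 UTC + 3h30m = 07:15 Varell Prefecture standard time.
The standard-time date in Varell Prefecture, 17 January 2018, lies within the daylight-saving period (8 October 2017 – 18 March 2018), so Varell Prefecture is on daylight time, UTC+04:30.
03:45 UTC + 4h30m = 08:15 local.

08:15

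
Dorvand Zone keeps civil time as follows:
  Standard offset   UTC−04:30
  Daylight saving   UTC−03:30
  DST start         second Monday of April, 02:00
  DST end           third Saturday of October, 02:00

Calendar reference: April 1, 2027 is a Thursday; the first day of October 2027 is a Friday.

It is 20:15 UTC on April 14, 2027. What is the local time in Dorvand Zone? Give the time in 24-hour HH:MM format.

16:45

1 April 2027 is a Thursday, so the first Monday is April 5 and the second is April 12.
1 October 2027 is a Friday, so the first Saturday is October 2 and the third is October 16.
At the standard offset (UTC−04:30), 20:15 UTC − 4h30m = 15:45 Dorvand Zone standard time.
The standard-time date in Dorvand Zone, April 14, 2027, falls between 12 April and 16 October, so daylight saving is in effect and Dorvand Zone is at UTC−03:30.
20:15 UTC − 3h30m = 16:45 local.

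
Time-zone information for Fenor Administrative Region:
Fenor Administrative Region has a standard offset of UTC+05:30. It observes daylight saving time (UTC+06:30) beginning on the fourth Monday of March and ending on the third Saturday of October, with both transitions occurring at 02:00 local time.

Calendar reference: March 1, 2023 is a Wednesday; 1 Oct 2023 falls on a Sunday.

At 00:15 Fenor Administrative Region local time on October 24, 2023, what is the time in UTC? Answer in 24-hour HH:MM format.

1 March 2023 is a Wednesday, so the first Monday is March 6 and the fourth is March 27.
1 October 2023 is a Sunday, so the first Saturday is October 7 and the third is October 21.
Daylight saving runs 27 March – 21 October; October 24, 2023 is outside that window, so Fenor Administrative Region is on standard time at UTC+05:30.
00:15 local − 5h30m = 18:45 UTC (rolling into the previous day, 23 October 2023).

18:45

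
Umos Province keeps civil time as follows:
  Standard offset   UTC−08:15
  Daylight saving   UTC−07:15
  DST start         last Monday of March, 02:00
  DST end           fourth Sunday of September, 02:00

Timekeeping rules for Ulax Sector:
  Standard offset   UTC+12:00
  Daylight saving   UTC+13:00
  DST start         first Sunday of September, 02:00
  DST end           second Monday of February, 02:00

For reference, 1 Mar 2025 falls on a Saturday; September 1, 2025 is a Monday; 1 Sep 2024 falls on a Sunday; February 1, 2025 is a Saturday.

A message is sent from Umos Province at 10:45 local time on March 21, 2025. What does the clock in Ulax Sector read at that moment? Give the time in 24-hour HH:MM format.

1 March 2025 is a Saturday, so Mondays fall on 3, 10, 17, 24, 31; the last is March 31.
1 September 2025 is a Monday, so the first Sunday is September 7 and the fourth is September 28.
March 21, 2025 is outside the daylight-saving period (31 March – 28 September), so Umos Province is on standard time, UTC−08:15.
10:45 Umos Province + 8h15m = 19:00 UTC.
1 September 2024 is a Sunday, so the first Sunday is September 1.
1 February 2025 is a Saturday, so the first Monday is February 3 and the second is February 10.
At the standard offset (UTC+12:00), 19:00 UTC + 12h = 07:00 Ulax Sector standard time (rolling into the next day, 22 March 2025).
The standard-time date in Ulax Sector, March 22, 2025, does not fall between 1 September 2024 and 10 February 2025, so daylight saving is not in effect and Ulax Sector is at UTC+12:00.
19:00 UTC + 12h = 07:00 Ulax Sector (rolling into the next day, 22 March 2025).

07:00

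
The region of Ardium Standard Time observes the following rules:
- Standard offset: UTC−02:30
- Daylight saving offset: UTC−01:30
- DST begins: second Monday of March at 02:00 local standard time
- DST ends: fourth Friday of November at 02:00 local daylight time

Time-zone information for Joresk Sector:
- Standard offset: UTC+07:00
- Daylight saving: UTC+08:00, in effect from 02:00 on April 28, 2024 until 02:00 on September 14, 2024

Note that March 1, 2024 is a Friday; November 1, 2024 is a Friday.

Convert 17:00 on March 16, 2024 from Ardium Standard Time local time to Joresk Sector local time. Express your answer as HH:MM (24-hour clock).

01:30

1 March 2024 is a Friday, so the first Monday is March 4 and the second is March 11.
1 November 2024 is a Friday, so the first Friday is November 1 and the fourth is November 22.
March 16, 2024 falls between 11 March and 22 November, so daylight saving is in effect and Ardium Standard Time is at UTC−01:30.
17:00 Ardium Standard Time + 1h30m = 18:30 UTC.
At the standard offset (UTC+07:00), 18:30 UTC + 7h = 01:30 Joresk Sector standard time (rolling into the next day, 17 March 2024).
Daylight saving runs 28 April – 14 September; the standard-time date in Joresk Sector, March 17, 2024, is outside that window, so Joresk Sector is on standard time at UTC+07:00.
18:30 UTC + 7h = 01:30 Joresk Sector (rolling into the next day, 17 March 2024).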